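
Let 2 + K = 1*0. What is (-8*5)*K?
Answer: 80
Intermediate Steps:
K = -2 (K = -2 + 1*0 = -2 + 0 = -2)
(-8*5)*K = -8*5*(-2) = -40*(-2) = 80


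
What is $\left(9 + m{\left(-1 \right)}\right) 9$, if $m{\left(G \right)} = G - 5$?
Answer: $27$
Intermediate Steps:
$m{\left(G \right)} = -5 + G$ ($m{\left(G \right)} = G - 5 = -5 + G$)
$\left(9 + m{\left(-1 \right)}\right) 9 = \left(9 - 6\right) 9 = 3 \cdot 9 = 27$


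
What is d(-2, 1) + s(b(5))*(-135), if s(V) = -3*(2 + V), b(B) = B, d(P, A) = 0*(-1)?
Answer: 2835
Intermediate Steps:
d(P, A) = 0
s(V) = -6 - 3*V
d(-2, 1) + s(b(5))*(-135) = 0 + (-6 - 3*5)*(-135) = 0 + (-6 - 15)*(-135) = 0 - 21*(-135) = 0 + 2835 = 2835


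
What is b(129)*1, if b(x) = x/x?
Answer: 1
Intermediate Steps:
b(x) = 1
b(129)*1 = 1*1 = 1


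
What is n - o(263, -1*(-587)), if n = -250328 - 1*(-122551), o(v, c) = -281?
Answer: -127496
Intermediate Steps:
n = -127777 (n = -250328 + 122551 = -127777)
n - o(263, -1*(-587)) = -127777 - 1*(-281) = -127777 + 281 = -127496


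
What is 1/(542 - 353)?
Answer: 1/189 ≈ 0.0052910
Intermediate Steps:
1/(542 - 353) = 1/189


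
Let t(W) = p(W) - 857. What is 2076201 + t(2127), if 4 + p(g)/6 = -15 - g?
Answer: 2062468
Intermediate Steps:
p(g) = -114 - 6*g (p(g) = -24 + 6*(-15 - g) = -24 + (-90 - 6*g) = -114 - 6*g)
t(W) = -971 - 6*W (t(W) = (-114 - 6*W) - 857 = -971 - 6*W)
2076201 + t(2127) = 2076201 + (-971 - 6*2127) = 2076201 + (-971 - 12762) = 2076201 - 13733 = 2062468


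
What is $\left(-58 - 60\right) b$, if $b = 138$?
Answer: $-16284$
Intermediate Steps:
$\left(-58 - 60\right) b = \left(-58 - 60\right) 138 = \left(-118\right) 138 = -16284$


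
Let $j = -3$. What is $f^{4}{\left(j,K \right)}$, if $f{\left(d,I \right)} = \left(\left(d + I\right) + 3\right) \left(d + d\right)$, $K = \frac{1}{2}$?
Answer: $81$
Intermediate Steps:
$K = \frac{1}{2} \approx 0.5$
$f{\left(d,I \right)} = 2 d \left(3 + I + d\right)$ ($f{\left(d,I \right)} = \left(\left(I + d\right) + 3\right) 2 d = \left(3 + I + d\right) 2 d = 2 d \left(3 + I + d\right)$)
$f^{4}{\left(j,K \right)} = \left(2 \left(-3\right) \left(3 + \frac{1}{2} - 3\right)\right)^{4} = \left(2 \left(-3\right) \frac{1}{2}\right)^{4} = \left(-3\right)^{4} = 81$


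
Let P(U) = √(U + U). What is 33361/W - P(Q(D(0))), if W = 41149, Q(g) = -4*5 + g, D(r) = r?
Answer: 33361/41149 - 2*I*√10 ≈ 0.81074 - 6.3246*I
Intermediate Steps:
Q(g) = -20 + g
P(U) = √2*√U (P(U) = √(2*U) = √2*√U)
33361/W - P(Q(D(0))) = 33361/41149 - √2*√(-20 + 0) = 33361*(1/41149) - √2*√(-20) = 33361/41149 - √2*2*I*√5 = 33361/41149 - 2*I*√10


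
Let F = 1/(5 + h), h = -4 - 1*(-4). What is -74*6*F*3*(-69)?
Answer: 91908/5 ≈ 18382.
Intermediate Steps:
h = 0 (h = -4 + 4 = 0)
F = ⅕ (F = 1/(5 + 0) = 1/5 = ⅕ ≈ 0.20000)
-74*6*F*3*(-69) = -74*6*(⅕)*3*(-69) = -444*3/5*(-69) = -74*18/5*(-69) = -1332/5*(-69) = 91908/5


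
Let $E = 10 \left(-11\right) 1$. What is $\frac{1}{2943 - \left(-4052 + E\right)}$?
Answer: $\frac{1}{7105} \approx 0.00014075$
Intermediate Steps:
$E = -110$ ($E = \left(-110\right) 1 = -110$)
$\frac{1}{2943 - \left(-4052 + E\right)} = \frac{1}{2943 + \left(\left(2481 + 1571\right) - -110\right)} = \frac{1}{2943 + \left(4052 + 110\right)} = \frac{1}{2943 + 4162} = \frac{1}{7105}$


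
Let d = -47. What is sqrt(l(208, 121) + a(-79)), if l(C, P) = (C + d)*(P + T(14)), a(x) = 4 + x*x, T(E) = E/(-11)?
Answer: 2*sqrt(772013)/11 ≈ 159.75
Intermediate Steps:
T(E) = -E/11 (T(E) = E*(-1/11) = -E/11)
a(x) = 4 + x**2
l(C, P) = (-47 + C)*(-14/11 + P) (l(C, P) = (C - 47)*(P - 1/11*14) = (-47 + C)*(P - 14/11) = (-47 + C)*(-14/11 + P))
sqrt(l(208, 121) + a(-79)) = sqrt((658/11 - 47*121 - 14/11*208 + 208*121) + (4 + (-79)**2)) = sqrt((658/11 - 5687 - 2912/11 + 25168) + (4 + 6241)) = sqrt(212037/11 + 6245) = sqrt(280732/11) = 2*sqrt(772013)/11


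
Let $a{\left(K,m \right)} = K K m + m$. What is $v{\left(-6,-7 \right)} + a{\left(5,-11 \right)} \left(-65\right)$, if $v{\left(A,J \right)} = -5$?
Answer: $18585$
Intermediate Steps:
$a{\left(K,m \right)} = m + m K^{2}$ ($a{\left(K,m \right)} = K^{2} m + m = m K^{2} + m = m + m K^{2}$)
$v{\left(-6,-7 \right)} + a{\left(5,-11 \right)} \left(-65\right) = -5 + - 11 \left(1 + 5^{2}\right) \left(-65\right) = -5 + - 11 \left(1 + 25\right) \left(-65\right) = -5 + \left(-11\right) 26 \left(-65\right) = -5 - -18590 = -5 + 18590 = 18585$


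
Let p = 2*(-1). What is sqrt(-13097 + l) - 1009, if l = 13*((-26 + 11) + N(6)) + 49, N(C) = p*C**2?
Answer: -1009 + I*sqrt(14179) ≈ -1009.0 + 119.08*I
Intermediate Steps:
p = -2
N(C) = -2*C**2
l = -1082 (l = 13*((-26 + 11) - 2*6**2) + 49 = 13*(-15 - 2*36) + 49 = 13*(-15 - 72) + 49 = 13*(-87) + 49 = -1131 + 49 = -1082)
sqrt(-13097 + l) - 1009 = sqrt(-13097 - 1082) - 1009 = sqrt(-14179) - 1009 = I*sqrt(14179) - 1009 = -1009 + I*sqrt(14179)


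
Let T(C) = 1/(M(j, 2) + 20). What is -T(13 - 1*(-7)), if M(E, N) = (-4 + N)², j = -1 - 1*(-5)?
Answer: -1/24 ≈ -0.041667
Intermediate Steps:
j = 4 (j = -1 + 5 = 4)
T(C) = 1/24 (T(C) = 1/((-4 + 2)² + 20) = 1/((-2)² + 20) = 1/(4 + 20) = 1/24)
-T(13 - 1*(-7)) = -1*1/24 = -1/24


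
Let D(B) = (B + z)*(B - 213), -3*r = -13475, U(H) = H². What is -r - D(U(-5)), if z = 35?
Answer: 20365/3 ≈ 6788.3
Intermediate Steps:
r = 13475/3 (r = -⅓*(-13475) = 13475/3 ≈ 4491.7)
D(B) = (-213 + B)*(35 + B) (D(B) = (B + 35)*(B - 213) = (35 + B)*(-213 + B) = (-213 + B)*(35 + B))
-r - D(U(-5)) = -1*13475/3 - (-7455 + ((-5)²)² - 178*(-5)²) = -13475/3 - (-7455 + 25² - 178*25) = -13475/3 - (-7455 + 625 - 4450) = -13475/3 - 1*(-11280) = -13475/3 + 11280 = 20365/3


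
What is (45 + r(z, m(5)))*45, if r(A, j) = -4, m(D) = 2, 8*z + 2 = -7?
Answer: 1845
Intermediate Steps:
z = -9/8 (z = -¼ + (⅛)*(-7) = -¼ - 7/8 = -9/8 ≈ -1.1250)
(45 + r(z, m(5)))*45 = (45 - 4)*45 = 41*45 = 1845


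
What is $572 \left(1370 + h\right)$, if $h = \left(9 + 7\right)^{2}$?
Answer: $930072$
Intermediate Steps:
$h = 256$ ($h = 16^{2} = 256$)
$572 \left(1370 + h\right) = 572 \left(1370 + 256\right) = 572 \cdot 1626 = 930072$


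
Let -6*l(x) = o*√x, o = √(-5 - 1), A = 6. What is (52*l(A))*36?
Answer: -1872*I ≈ -1872.0*I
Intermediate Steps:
o = I*√6 (o = √(-6) = I*√6 ≈ 2.4495*I)
l(x) = -I*√6*√x/6
(52*l(A))*36 = (52*(-I*√6*√6/6))*36 = (52*(-I))*36 = -52*I*36 = -1872*I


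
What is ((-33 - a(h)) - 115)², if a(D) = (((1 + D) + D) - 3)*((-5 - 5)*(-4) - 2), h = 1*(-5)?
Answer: 94864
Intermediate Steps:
h = -5
a(D) = -76 + 76*D (a(D) = ((1 + 2*D) - 3)*(-10*(-4) - 2) = (-2 + 2*D)*(40 - 2) = (-2 + 2*D)*38 = -76 + 76*D)
((-33 - a(h)) - 115)² = ((-33 - (-76 + 76*(-5))) - 115)² = ((-33 - (-76 - 380)) - 115)² = ((-33 - 1*(-456)) - 115)² = ((-33 + 456) - 115)² = (423 - 115)² = 308² = 94864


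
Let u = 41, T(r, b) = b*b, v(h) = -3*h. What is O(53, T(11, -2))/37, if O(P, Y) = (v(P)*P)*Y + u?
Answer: -33667/37 ≈ -909.92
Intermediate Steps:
T(r, b) = b²
O(P, Y) = 41 - 3*Y*P² (O(P, Y) = ((-3*P)*P)*Y + 41 = (-3*P²)*Y + 41 = -3*Y*P² + 41 = 41 - 3*Y*P²)
O(53, T(11, -2))/37 = (41 - 3*(-2)²*53²)/37 = (41 - 3*4*2809)*(1/37) = (41 - 33708)*(1/37) = -33667*1/37 = -33667/37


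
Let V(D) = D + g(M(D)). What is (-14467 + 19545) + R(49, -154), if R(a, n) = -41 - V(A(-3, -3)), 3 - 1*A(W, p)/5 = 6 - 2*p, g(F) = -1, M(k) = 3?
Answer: 5083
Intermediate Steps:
A(W, p) = -15 + 10*p (A(W, p) = 15 - 5*(6 - 2*p) = 15 + (-30 + 10*p) = -15 + 10*p)
V(D) = -1 + D (V(D) = D - 1 = -1 + D)
R(a, n) = 5 (R(a, n) = -41 - (-1 + (-15 + 10*(-3))) = -41 - (-1 + (-15 - 30)) = -41 - (-1 - 45) = -41 - 1*(-46) = -41 + 46 = 5)
(-14467 + 19545) + R(49, -154) = (-14467 + 19545) + 5 = 5078 + 5 = 5083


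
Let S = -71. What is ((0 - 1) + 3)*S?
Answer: -142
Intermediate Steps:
((0 - 1) + 3)*S = ((0 - 1) + 3)*(-71) = (-1 + 3)*(-71) = 2*(-71) = -142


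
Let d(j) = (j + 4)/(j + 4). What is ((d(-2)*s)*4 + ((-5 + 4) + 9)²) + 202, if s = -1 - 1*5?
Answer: 242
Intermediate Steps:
s = -6 (s = -1 - 5 = -6)
d(j) = 1 (d(j) = (4 + j)/(4 + j) = 1)
((d(-2)*s)*4 + ((-5 + 4) + 9)²) + 202 = ((1*(-6))*4 + ((-5 + 4) + 9)²) + 202 = (-6*4 + (-1 + 9)²) + 202 = (-24 + 8²) + 202 = (-24 + 64) + 202 = 40 + 202 = 242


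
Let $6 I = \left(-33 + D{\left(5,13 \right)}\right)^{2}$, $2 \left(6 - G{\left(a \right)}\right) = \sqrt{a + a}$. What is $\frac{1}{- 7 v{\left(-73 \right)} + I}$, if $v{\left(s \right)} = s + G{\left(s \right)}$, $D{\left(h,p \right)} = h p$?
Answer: $\frac{11514}{7397315} - \frac{63 i \sqrt{146}}{7397315} \approx 0.0015565 - 0.00010291 i$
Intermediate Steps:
$G{\left(a \right)} = 6 - \frac{\sqrt{2} \sqrt{a}}{2}$ ($G{\left(a \right)} = 6 - \frac{\sqrt{a + a}}{2} = 6 - \frac{\sqrt{2 a}}{2} = 6 - \frac{\sqrt{2} \sqrt{a}}{2}$)
$v{\left(s \right)} = 6 + s - \frac{\sqrt{2} \sqrt{s}}{2}$ ($v{\left(s \right)} = s - \left(-6 + \frac{\sqrt{2} \sqrt{s}}{2}\right) = 6 + s - \frac{\sqrt{2} \sqrt{s}}{2}$)
$I = \frac{512}{3}$ ($I = \frac{\left(-33 + 5 \cdot 13\right)^{2}}{6} = \frac{\left(-33 + 65\right)^{2}}{6} = \frac{32^{2}}{6} = \frac{1}{6} \cdot 1024 = \frac{512}{3} \approx 170.67$)
$\frac{1}{- 7 v{\left(-73 \right)} + I} = \frac{1}{- 7 \left(6 - 73 - \frac{\sqrt{2} \sqrt{-73}}{2}\right) + \frac{512}{3}} = \frac{1}{- 7 \left(6 - 73 - \frac{\sqrt{2} i \sqrt{73}}{2}\right) + \frac{512}{3}} = \frac{1}{- 7 \left(6 - 73 - \frac{i \sqrt{146}}{2}\right) + \frac{512}{3}} = \frac{1}{- 7 \left(-67 - \frac{i \sqrt{146}}{2}\right) + \frac{512}{3}} = \frac{1}{\left(469 + \frac{7 i \sqrt{146}}{2}\right) + \frac{512}{3}} = \frac{1}{\frac{1919}{3} + \frac{7 i \sqrt{146}}{2}}$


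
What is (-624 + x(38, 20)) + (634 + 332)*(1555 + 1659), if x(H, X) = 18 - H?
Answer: 3104080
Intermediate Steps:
(-624 + x(38, 20)) + (634 + 332)*(1555 + 1659) = (-624 + (18 - 1*38)) + (634 + 332)*(1555 + 1659) = (-624 + (18 - 38)) + 966*3214 = (-624 - 20) + 3104724 = -644 + 3104724 = 3104080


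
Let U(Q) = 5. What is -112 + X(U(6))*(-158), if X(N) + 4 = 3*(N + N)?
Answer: -4220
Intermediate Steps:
X(N) = -4 + 6*N (X(N) = -4 + 3*(N + N) = -4 + 3*(2*N) = -4 + 6*N)
-112 + X(U(6))*(-158) = -112 + (-4 + 6*5)*(-158) = -112 + (-4 + 30)*(-158) = -112 + 26*(-158) = -112 - 4108 = -4220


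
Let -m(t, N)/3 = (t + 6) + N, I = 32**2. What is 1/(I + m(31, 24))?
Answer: 1/841 ≈ 0.0011891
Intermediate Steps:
I = 1024
m(t, N) = -18 - 3*N - 3*t (m(t, N) = -3*((t + 6) + N) = -3*((6 + t) + N) = -3*(6 + N + t) = -18 - 3*N - 3*t)
1/(I + m(31, 24)) = 1/(1024 + (-18 - 3*24 - 3*31)) = 1/(1024 + (-18 - 72 - 93)) = 1/(1024 - 183) = 1/841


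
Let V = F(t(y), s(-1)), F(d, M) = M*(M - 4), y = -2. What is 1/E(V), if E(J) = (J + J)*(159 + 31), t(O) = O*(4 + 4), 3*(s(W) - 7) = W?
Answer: 9/60800 ≈ 0.00014803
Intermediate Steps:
s(W) = 7 + W/3
t(O) = 8*O (t(O) = O*8 = 8*O)
F(d, M) = M*(-4 + M)
V = 160/9 (V = (7 + (1/3)*(-1))*(-4 + (7 + (1/3)*(-1))) = (7 - 1/3)*(-4 + (7 - 1/3)) = 20*(-4 + 20/3)/3 = (20/3)*(8/3) = 160/9 ≈ 17.778)
E(J) = 380*J (E(J) = (2*J)*190 = 380*J)
1/E(V) = 1/(380*(160/9)) = 1/(60800/9) = 9/60800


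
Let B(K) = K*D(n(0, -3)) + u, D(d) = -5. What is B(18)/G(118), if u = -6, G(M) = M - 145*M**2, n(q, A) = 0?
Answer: 16/336477 ≈ 4.7552e-5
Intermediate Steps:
B(K) = -6 - 5*K (B(K) = K*(-5) - 6 = -5*K - 6 = -6 - 5*K)
B(18)/G(118) = (-6 - 5*18)/((118*(1 - 145*118))) = (-6 - 90)/((118*(1 - 17110))) = -96/(118*(-17109)) = -96/(-2018862) = -96*(-1/2018862) = 16/336477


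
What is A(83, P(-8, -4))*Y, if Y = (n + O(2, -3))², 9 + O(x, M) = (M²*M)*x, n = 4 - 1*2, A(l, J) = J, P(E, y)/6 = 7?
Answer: 156282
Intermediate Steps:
P(E, y) = 42 (P(E, y) = 6*7 = 42)
n = 2 (n = 4 - 2 = 2)
O(x, M) = -9 + x*M³ (O(x, M) = -9 + (M²*M)*x = -9 + M³*x = -9 + x*M³)
Y = 3721 (Y = (2 + (-9 + 2*(-3)³))² = (2 + (-9 + 2*(-27)))² = (2 + (-9 - 54))² = (2 - 63)² = (-61)² = 3721)
A(83, P(-8, -4))*Y = 42*3721 = 156282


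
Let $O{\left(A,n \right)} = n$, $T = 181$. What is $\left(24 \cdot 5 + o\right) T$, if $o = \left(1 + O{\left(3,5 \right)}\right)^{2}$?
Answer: $28236$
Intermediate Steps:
$o = 36$ ($o = \left(1 + 5\right)^{2} = 6^{2} = 36$)
$\left(24 \cdot 5 + o\right) T = \left(24 \cdot 5 + 36\right) 181 = \left(120 + 36\right) 181 = 156 \cdot 181 = 28236$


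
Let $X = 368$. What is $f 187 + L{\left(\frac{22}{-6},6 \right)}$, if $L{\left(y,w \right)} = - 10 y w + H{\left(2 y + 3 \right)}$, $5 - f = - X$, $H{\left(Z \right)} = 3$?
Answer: $69974$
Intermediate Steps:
$f = 373$ ($f = 5 - \left(-1\right) 368 = 5 - -368 = 5 + 368 = 373$)
$L{\left(y,w \right)} = 3 - 10 w y$ ($L{\left(y,w \right)} = - 10 y w + 3 = - 10 w y + 3 = 3 - 10 w y$)
$f 187 + L{\left(\frac{22}{-6},6 \right)} = 373 \cdot 187 - \left(-3 + 60 \frac{22}{-6}\right) = 69751 - \left(-3 + 60 \cdot 22 \left(- \frac{1}{6}\right)\right) = 69751 - \left(-3 + 60 \left(- \frac{11}{3}\right)\right) = 69751 + \left(3 + 220\right) = 69751 + 223 = 69974$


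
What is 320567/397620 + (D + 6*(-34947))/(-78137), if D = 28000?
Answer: 97288540519/31068833940 ≈ 3.1314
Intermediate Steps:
320567/397620 + (D + 6*(-34947))/(-78137) = 320567/397620 + (28000 + 6*(-34947))/(-78137) = 320567*(1/397620) + (28000 - 209682)*(-1/78137) = 320567/397620 - 181682*(-1/78137) = 320567/397620 + 181682/78137 = 97288540519/31068833940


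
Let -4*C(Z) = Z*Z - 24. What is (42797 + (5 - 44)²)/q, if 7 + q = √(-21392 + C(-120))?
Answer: -310226/25035 - 1373858*I*√26/25035 ≈ -12.392 - 279.82*I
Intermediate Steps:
C(Z) = 6 - Z²/4 (C(Z) = -(Z*Z - 24)/4 = -(Z² - 24)/4 = -(-24 + Z²)/4 = 6 - Z²/4)
q = -7 + 31*I*√26 (q = -7 + √(-21392 + (6 - ¼*(-120)²)) = -7 + √(-21392 + (6 - ¼*14400)) = -7 + √(-21392 + (6 - 3600)) = -7 + √(-21392 - 3594) = -7 + √(-24986) = -7 + 31*I*√26 ≈ -7.0 + 158.07*I)
(42797 + (5 - 44)²)/q = (42797 + (5 - 44)²)/(-7 + 31*I*√26) = (42797 + (-39)²)/(-7 + 31*I*√26) = (42797 + 1521)/(-7 + 31*I*√26) = 44318/(-7 + 31*I*√26)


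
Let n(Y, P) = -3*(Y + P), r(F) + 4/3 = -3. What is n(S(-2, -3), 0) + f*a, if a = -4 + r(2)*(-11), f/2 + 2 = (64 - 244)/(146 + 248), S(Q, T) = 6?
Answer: -137446/591 ≈ -232.57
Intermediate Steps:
r(F) = -13/3 (r(F) = -4/3 - 3 = -13/3)
f = -968/197 (f = -4 + 2*((64 - 244)/(146 + 248)) = -4 + 2*(-180/394) = -4 + 2*(-180*1/394) = -4 + 2*(-90/197) = -4 - 180/197 = -968/197 ≈ -4.9137)
a = 131/3 (a = -4 - 13/3*(-11) = -4 + 143/3 = 131/3 ≈ 43.667)
n(Y, P) = -3*P - 3*Y (n(Y, P) = -3*(P + Y) = -3*P - 3*Y)
n(S(-2, -3), 0) + f*a = (-3*0 - 3*6) - 968/197*131/3 = (0 - 18) - 126808/591 = -18 - 126808/591 = -137446/591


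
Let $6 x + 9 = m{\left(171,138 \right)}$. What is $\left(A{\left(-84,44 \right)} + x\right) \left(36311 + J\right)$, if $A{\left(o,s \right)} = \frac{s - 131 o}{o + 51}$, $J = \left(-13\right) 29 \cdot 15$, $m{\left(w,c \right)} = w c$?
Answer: $\frac{3638606624}{33} \approx 1.1026 \cdot 10^{8}$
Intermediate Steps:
$m{\left(w,c \right)} = c w$
$J = -5655$ ($J = \left(-377\right) 15 = -5655$)
$A{\left(o,s \right)} = \frac{s - 131 o}{51 + o}$
$x = \frac{7863}{2}$ ($x = - \frac{3}{2} + \frac{138 \cdot 171}{6} = - \frac{3}{2} + \frac{1}{6} \cdot 23598 = - \frac{3}{2} + 3933 = \frac{7863}{2} \approx 3931.5$)
$\left(A{\left(-84,44 \right)} + x\right) \left(36311 + J\right) = \left(\frac{44 - -11004}{51 - 84} + \frac{7863}{2}\right) \left(36311 - 5655\right) = \left(\frac{44 + 11004}{-33} + \frac{7863}{2}\right) 30656 = \left(\left(- \frac{1}{33}\right) 11048 + \frac{7863}{2}\right) 30656 = \left(- \frac{11048}{33} + \frac{7863}{2}\right) 30656 = \frac{237383}{66} \cdot 30656 = \frac{3638606624}{33}$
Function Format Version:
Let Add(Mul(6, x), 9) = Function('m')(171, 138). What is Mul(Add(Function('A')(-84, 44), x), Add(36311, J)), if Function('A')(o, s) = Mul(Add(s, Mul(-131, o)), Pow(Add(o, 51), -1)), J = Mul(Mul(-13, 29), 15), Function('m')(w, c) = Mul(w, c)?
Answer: Rational(3638606624, 33) ≈ 1.1026e+8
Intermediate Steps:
Function('m')(w, c) = Mul(c, w)
J = -5655 (J = Mul(-377, 15) = -5655)
Function('A')(o, s) = Mul(Pow(Add(51, o), -1), Add(s, Mul(-131, o))) (Function('A')(o, s) = Mul(Add(s, Mul(-131, o)), Pow(Add(51, o), -1)) = Mul(Pow(Add(51, o), -1), Add(s, Mul(-131, o))))
x = Rational(7863, 2) (x = Add(Rational(-3, 2), Mul(Rational(1, 6), Mul(138, 171))) = Add(Rational(-3, 2), Mul(Rational(1, 6), 23598)) = Add(Rational(-3, 2), 3933) = Rational(7863, 2) ≈ 3931.5)
Mul(Add(Function('A')(-84, 44), x), Add(36311, J)) = Mul(Add(Mul(Pow(Add(51, -84), -1), Add(44, Mul(-131, -84))), Rational(7863, 2)), Add(36311, -5655)) = Mul(Add(Mul(Pow(-33, -1), Add(44, 11004)), Rational(7863, 2)), 30656) = Mul(Add(Mul(Rational(-1, 33), 11048), Rational(7863, 2)), 30656) = Mul(Add(Rational(-11048, 33), Rational(7863, 2)), 30656) = Mul(Rational(237383, 66), 30656) = Rational(3638606624, 33)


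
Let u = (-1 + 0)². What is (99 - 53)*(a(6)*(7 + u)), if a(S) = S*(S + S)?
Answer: 26496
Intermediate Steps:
a(S) = 2*S² (a(S) = S*(2*S) = 2*S²)
u = 1 (u = (-1)² = 1)
(99 - 53)*(a(6)*(7 + u)) = (99 - 53)*((2*6²)*(7 + 1)) = 46*((2*36)*8) = 46*(72*8) = 46*576 = 26496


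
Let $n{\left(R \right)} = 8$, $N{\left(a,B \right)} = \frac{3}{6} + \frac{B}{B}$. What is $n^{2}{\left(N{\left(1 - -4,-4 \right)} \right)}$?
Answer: $64$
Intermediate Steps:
$N{\left(a,B \right)} = \frac{3}{2}$ ($N{\left(a,B \right)} = 3 \cdot \frac{1}{6} + 1 = \frac{1}{2} + 1 = \frac{3}{2}$)
$n^{2}{\left(N{\left(1 - -4,-4 \right)} \right)} = 8^{2} = 64$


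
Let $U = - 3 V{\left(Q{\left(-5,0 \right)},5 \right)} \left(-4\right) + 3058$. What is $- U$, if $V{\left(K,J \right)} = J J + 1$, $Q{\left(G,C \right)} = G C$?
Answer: $-3370$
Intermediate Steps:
$Q{\left(G,C \right)} = C G$
$V{\left(K,J \right)} = 1 + J^{2}$ ($V{\left(K,J \right)} = J^{2} + 1 = 1 + J^{2}$)
$U = 3370$ ($U = - 3 \left(1 + 5^{2}\right) \left(-4\right) + 3058 = - 3 \left(1 + 25\right) \left(-4\right) + 3058 = \left(-3\right) 26 \left(-4\right) + 3058 = \left(-78\right) \left(-4\right) + 3058 = 312 + 3058 = 3370$)
$- U = \left(-1\right) 3370 = -3370$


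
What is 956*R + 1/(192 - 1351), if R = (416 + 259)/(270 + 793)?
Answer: 747901637/1232017 ≈ 607.05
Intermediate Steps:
R = 675/1063 ≈ 0.63500
956*R + 1/(192 - 1351) = 956*(675/1063) + 1/(192 - 1351) = 645300/1063 + 1/(-1159) = 645300/1063 - 1/1159 = 747901637/1232017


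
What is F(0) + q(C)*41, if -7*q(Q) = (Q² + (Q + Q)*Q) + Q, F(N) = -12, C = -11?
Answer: -14516/7 ≈ -2073.7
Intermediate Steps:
q(Q) = -3*Q²/7 - Q/7 (q(Q) = -((Q² + (Q + Q)*Q) + Q)/7 = -((Q² + (2*Q)*Q) + Q)/7 = -((Q² + 2*Q²) + Q)/7 = -(3*Q² + Q)/7 = -(Q + 3*Q²)/7 = -3*Q²/7 - Q/7)
F(0) + q(C)*41 = -12 - ⅐*(-11)*(1 + 3*(-11))*41 = -12 - ⅐*(-11)*(1 - 33)*41 = -12 - ⅐*(-11)*(-32)*41 = -12 - 352/7*41 = -12 - 14432/7 = -14516/7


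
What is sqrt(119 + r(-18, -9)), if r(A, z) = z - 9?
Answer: sqrt(101) ≈ 10.050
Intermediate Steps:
r(A, z) = -9 + z
sqrt(119 + r(-18, -9)) = sqrt(119 + (-9 - 9)) = sqrt(119 - 18) = sqrt(101)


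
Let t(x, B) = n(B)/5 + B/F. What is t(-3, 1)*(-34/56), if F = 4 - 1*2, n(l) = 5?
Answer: -51/56 ≈ -0.91071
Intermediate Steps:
F = 2 (F = 4 - 2 = 2)
t(x, B) = 1 + B/2 (t(x, B) = 5/5 + B/2 = 5*(⅕) + B*(½) = 1 + B/2)
t(-3, 1)*(-34/56) = (1 + (½)*1)*(-34/56) = (1 + ½)*(-34*1/56) = (3/2)*(-17/28) = -51/56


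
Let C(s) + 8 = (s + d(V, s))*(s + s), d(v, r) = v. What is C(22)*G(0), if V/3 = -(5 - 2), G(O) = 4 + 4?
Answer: 4512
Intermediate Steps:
G(O) = 8
V = -9 (V = 3*(-(5 - 2)) = 3*(-1*3) = 3*(-3) = -9)
C(s) = -8 + 2*s*(-9 + s) (C(s) = -8 + (s - 9)*(s + s) = -8 + (-9 + s)*(2*s) = -8 + 2*s*(-9 + s))
C(22)*G(0) = (-8 - 18*22 + 2*22**2)*8 = (-8 - 396 + 2*484)*8 = (-8 - 396 + 968)*8 = 564*8 = 4512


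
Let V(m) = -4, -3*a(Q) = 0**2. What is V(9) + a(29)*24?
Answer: -4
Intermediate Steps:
a(Q) = 0 (a(Q) = -1/3*0**2 = -1/3*0 = 0)
V(9) + a(29)*24 = -4 + 0*24 = -4 + 0 = -4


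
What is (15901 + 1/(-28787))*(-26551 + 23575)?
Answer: -1362240447936/28787 ≈ -4.7321e+7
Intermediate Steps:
(15901 + 1/(-28787))*(-26551 + 23575) = (15901 - 1/28787)*(-2976) = (457742086/28787)*(-2976) = -1362240447936/28787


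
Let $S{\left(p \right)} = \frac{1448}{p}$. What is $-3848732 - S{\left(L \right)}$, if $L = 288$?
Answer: $- \frac{138554533}{36} \approx -3.8487 \cdot 10^{6}$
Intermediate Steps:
$-3848732 - S{\left(L \right)} = -3848732 - \frac{1448}{288} = -3848732 - 1448 \cdot \frac{1}{288} = -3848732 - \frac{181}{36} = - \frac{138554533}{36}$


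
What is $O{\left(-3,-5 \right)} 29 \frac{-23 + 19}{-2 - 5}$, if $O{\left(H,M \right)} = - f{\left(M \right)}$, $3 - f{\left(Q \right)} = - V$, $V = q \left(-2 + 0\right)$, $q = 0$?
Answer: $- \frac{348}{7} \approx -49.714$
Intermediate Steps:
$V = 0$ ($V = 0 \left(-2 + 0\right) = 0 \left(-2\right) = 0$)
$f{\left(Q \right)} = 3$ ($f{\left(Q \right)} = 3 - \left(-1\right) 0 = 3 - 0 = 3 + 0 = 3$)
$O{\left(H,M \right)} = -3$ ($O{\left(H,M \right)} = \left(-1\right) 3 = -3$)
$O{\left(-3,-5 \right)} 29 \frac{-23 + 19}{-2 - 5} = \left(-3\right) 29 \frac{-23 + 19}{-2 - 5} = - 87 \left(- \frac{4}{-7}\right) = - 87 \left(\left(-4\right) \left(- \frac{1}{7}\right)\right) = \left(-87\right) \frac{4}{7} = - \frac{348}{7}$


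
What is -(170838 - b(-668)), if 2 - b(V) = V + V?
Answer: -169500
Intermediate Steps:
b(V) = 2 - 2*V (b(V) = 2 - (V + V) = 2 - 2*V)
-(170838 - b(-668)) = -(170838 - (2 - 2*(-668))) = -(170838 - (2 + 1336)) = -(170838 - 1*1338) = -(170838 - 1338) = -1*169500 = -169500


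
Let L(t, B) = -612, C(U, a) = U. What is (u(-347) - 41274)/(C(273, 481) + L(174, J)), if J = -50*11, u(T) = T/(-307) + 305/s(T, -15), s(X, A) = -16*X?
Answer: 23449342319/192604432 ≈ 121.75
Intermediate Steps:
u(T) = -305/(16*T) - T/307 (u(T) = T/(-307) + 305/((-16*T)) = T*(-1/307) + 305*(-1/(16*T)) = -T/307 - 305/(16*T) = -305/(16*T) - T/307)
J = -550
(u(-347) - 41274)/(C(273, 481) + L(174, J)) = ((-305/16/(-347) - 1/307*(-347)) - 41274)/(273 - 612) = ((-305/16*(-1/347) + 347/307) - 41274)/(-339) = ((305/5552 + 347/307) - 41274)*(-1/339) = (2020179/1704464 - 41274)*(-1/339) = -70348026957/1704464*(-1/339) = 23449342319/192604432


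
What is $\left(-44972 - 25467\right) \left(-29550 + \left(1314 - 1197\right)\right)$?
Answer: $2073231087$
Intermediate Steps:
$\left(-44972 - 25467\right) \left(-29550 + \left(1314 - 1197\right)\right) = - 70439 \left(-29550 + \left(1314 - 1197\right)\right) = - 70439 \left(-29550 + 117\right) = \left(-70439\right) \left(-29433\right) = 2073231087$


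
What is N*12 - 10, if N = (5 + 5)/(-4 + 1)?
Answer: -50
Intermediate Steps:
N = -10/3 (N = 10/(-3) = 10*(-1/3) = -10/3 ≈ -3.3333)
N*12 - 10 = -10/3*12 - 10 = -40 - 10 = -50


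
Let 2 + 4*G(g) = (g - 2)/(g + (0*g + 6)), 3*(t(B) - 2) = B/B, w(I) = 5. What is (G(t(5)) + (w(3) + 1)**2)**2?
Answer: 12609601/10000 ≈ 1261.0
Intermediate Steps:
t(B) = 7/3 (t(B) = 2 + (B/B)/3 = 2 + (1/3)*1 = 2 + 1/3 = 7/3)
G(g) = -1/2 + (-2 + g)/(4*(6 + g)) (G(g) = -1/2 + ((g - 2)/(g + (0*g + 6)))/4 = -1/2 + ((-2 + g)/(g + (0 + 6)))/4 = -1/2 + ((-2 + g)/(g + 6))/4 = -1/2 + ((-2 + g)/(6 + g))/4 = -1/2 + (-2 + g)/(4*(6 + g)))
(G(t(5)) + (w(3) + 1)**2)**2 = ((-14 - 1*7/3)/(4*(6 + 7/3)) + (5 + 1)**2)**2 = ((-14 - 7/3)/(4*(25/3)) + 6**2)**2 = ((1/4)*(3/25)*(-49/3) + 36)**2 = (-49/100 + 36)**2 = (3551/100)**2 = 12609601/10000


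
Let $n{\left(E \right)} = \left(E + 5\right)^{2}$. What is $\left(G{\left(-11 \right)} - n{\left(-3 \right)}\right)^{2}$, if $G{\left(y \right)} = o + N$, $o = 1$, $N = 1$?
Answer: $4$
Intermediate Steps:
$G{\left(y \right)} = 2$ ($G{\left(y \right)} = 1 + 1 = 2$)
$n{\left(E \right)} = \left(5 + E\right)^{2}$
$\left(G{\left(-11 \right)} - n{\left(-3 \right)}\right)^{2} = \left(2 - \left(5 - 3\right)^{2}\right)^{2} = \left(2 - 2^{2}\right)^{2} = \left(2 - 4\right)^{2} = \left(-2\right)^{2} = 4$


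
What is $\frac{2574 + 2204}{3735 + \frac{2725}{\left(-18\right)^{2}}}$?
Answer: $\frac{1548072}{1212865} \approx 1.2764$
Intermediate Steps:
$\frac{2574 + 2204}{3735 + \frac{2725}{\left(-18\right)^{2}}} = \frac{4778}{3735 + \frac{2725}{324}} = \frac{4778}{\frac{1212865}{324}} = 4778 \cdot \frac{324}{1212865} = \frac{1548072}{1212865}$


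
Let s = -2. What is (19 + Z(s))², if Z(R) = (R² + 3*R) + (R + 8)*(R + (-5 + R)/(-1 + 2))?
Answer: 1369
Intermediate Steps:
Z(R) = R² + 3*R + (-5 + 2*R)*(8 + R) (Z(R) = (R² + 3*R) + (8 + R)*(R + (-5 + R)/1) = (R² + 3*R) + (8 + R)*(R + (-5 + R)*1) = (R² + 3*R) + (8 + R)*(R + (-5 + R)) = (R² + 3*R) + (8 + R)*(-5 + 2*R) = (R² + 3*R) + (-5 + 2*R)*(8 + R) = R² + 3*R + (-5 + 2*R)*(8 + R))
(19 + Z(s))² = (19 + (-40 + 3*(-2)² + 14*(-2)))² = (19 + (-40 + 3*4 - 28))² = (19 + (-40 + 12 - 28))² = (19 - 56)² = (-37)² = 1369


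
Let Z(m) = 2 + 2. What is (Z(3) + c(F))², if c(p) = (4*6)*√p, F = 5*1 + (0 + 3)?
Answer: 4624 + 384*√2 ≈ 5167.1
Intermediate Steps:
F = 8 (F = 5 + 3 = 8)
Z(m) = 4
c(p) = 24*√p
(Z(3) + c(F))² = (4 + 24*√8)² = (4 + 24*(2*√2))² = (4 + 48*√2)²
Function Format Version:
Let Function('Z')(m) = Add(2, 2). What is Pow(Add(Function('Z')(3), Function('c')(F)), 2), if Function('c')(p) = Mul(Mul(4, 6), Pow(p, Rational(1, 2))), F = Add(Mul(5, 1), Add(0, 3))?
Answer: Add(4624, Mul(384, Pow(2, Rational(1, 2)))) ≈ 5167.1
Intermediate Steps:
F = 8 (F = Add(5, 3) = 8)
Function('Z')(m) = 4
Function('c')(p) = Mul(24, Pow(p, Rational(1, 2)))
Pow(Add(Function('Z')(3), Function('c')(F)), 2) = Pow(Add(4, Mul(24, Pow(8, Rational(1, 2)))), 2) = Pow(Add(4, Mul(24, Mul(2, Pow(2, Rational(1, 2))))), 2) = Pow(Add(4, Mul(48, Pow(2, Rational(1, 2)))), 2)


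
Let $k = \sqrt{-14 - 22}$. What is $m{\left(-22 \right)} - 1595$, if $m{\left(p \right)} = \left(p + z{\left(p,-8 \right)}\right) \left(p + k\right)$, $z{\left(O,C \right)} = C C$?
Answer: $-2519 + 252 i \approx -2519.0 + 252.0 i$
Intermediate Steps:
$z{\left(O,C \right)} = C^{2}$
$k = 6 i$ ($k = \sqrt{-36} = 6 i \approx 6.0 i$)
$m{\left(p \right)} = \left(64 + p\right) \left(p + 6 i\right)$ ($m{\left(p \right)} = \left(p + \left(-8\right)^{2}\right) \left(p + 6 i\right) = \left(p + 64\right) \left(p + 6 i\right) = \left(64 + p\right) \left(p + 6 i\right)$)
$m{\left(-22 \right)} - 1595 = \left(\left(-22\right)^{2} + 384 i - 22 \left(64 + 6 i\right)\right) - 1595 = \left(484 + 384 i - \left(1408 + 132 i\right)\right) - 1595 = \left(-924 + 252 i\right) - 1595 = -2519 + 252 i$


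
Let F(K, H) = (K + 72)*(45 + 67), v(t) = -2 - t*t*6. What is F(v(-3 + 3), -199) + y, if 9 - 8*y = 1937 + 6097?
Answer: 54695/8 ≈ 6836.9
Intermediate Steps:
v(t) = -2 - 6*t**2 (v(t) = -2 - t**2*6 = -2 - 6*t**2)
F(K, H) = 8064 + 112*K (F(K, H) = (72 + K)*112 = 8064 + 112*K)
y = -8025/8 (y = 9/8 - (1937 + 6097)/8 = 9/8 - 1/8*8034 = 9/8 - 4017/4 = -8025/8 ≈ -1003.1)
F(v(-3 + 3), -199) + y = (8064 + 112*(-2 - 6*(-3 + 3)**2)) - 8025/8 = (8064 + 112*(-2 - 6*0**2)) - 8025/8 = (8064 + 112*(-2 - 6*0)) - 8025/8 = (8064 + 112*(-2 + 0)) - 8025/8 = (8064 + 112*(-2)) - 8025/8 = (8064 - 224) - 8025/8 = 7840 - 8025/8 = 54695/8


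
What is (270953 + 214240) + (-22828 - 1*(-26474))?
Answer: 488839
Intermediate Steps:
(270953 + 214240) + (-22828 - 1*(-26474)) = 485193 + (-22828 + 26474) = 485193 + 3646 = 488839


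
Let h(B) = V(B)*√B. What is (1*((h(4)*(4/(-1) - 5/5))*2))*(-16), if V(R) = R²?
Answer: 5120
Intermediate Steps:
h(B) = B^(5/2) (h(B) = B²*√B = B^(5/2))
(1*((h(4)*(4/(-1) - 5/5))*2))*(-16) = (1*((4^(5/2)*(4/(-1) - 5/5))*2))*(-16) = (1*((32*(4*(-1) - 5*⅕))*2))*(-16) = (1*((32*(-4 - 1))*2))*(-16) = (1*((32*(-5))*2))*(-16) = (1*(-160*2))*(-16) = (1*(-320))*(-16) = -320*(-16) = 5120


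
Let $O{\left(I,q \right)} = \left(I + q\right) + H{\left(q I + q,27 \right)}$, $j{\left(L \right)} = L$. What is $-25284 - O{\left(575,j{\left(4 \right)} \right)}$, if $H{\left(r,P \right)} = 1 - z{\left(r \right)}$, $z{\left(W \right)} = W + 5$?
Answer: $-23555$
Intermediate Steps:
$z{\left(W \right)} = 5 + W$
$H{\left(r,P \right)} = -4 - r$ ($H{\left(r,P \right)} = 1 - \left(5 + r\right) = -4 - r$)
$O{\left(I,q \right)} = -4 + I - I q$ ($O{\left(I,q \right)} = \left(I + q\right) - \left(4 + q + q I\right) = \left(I + q\right) - \left(4 + q + I q\right) = -4 + I - I q$)
$-25284 - O{\left(575,j{\left(4 \right)} \right)} = -25284 - \left(-4 + 575 - 575 \cdot 4\right) = -25284 - \left(-4 + 575 - 2300\right) = -25284 - -1729 = -25284 + 1729 = -23555$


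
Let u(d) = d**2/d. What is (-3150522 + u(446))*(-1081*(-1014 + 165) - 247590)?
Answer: -2111114783604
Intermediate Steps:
u(d) = d
(-3150522 + u(446))*(-1081*(-1014 + 165) - 247590) = (-3150522 + 446)*(-1081*(-1014 + 165) - 247590) = -3150076*(-1081*(-849) - 247590) = -3150076*(917769 - 247590) = -3150076*670179 = -2111114783604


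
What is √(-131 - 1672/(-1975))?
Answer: I*√20307187/395 ≈ 11.408*I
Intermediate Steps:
√(-131 - 1672/(-1975)) = √(-131 - 1672*(-1/1975)) = √(-131 + 1672/1975) = √(-257053/1975) = I*√20307187/395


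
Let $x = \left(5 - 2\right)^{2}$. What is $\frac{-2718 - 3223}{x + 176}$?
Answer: $- \frac{5941}{185} \approx -32.114$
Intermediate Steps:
$x = 9$ ($x = 3^{2} = 9$)
$\frac{-2718 - 3223}{x + 176} = \frac{-2718 - 3223}{9 + 176} = - \frac{5941}{185}$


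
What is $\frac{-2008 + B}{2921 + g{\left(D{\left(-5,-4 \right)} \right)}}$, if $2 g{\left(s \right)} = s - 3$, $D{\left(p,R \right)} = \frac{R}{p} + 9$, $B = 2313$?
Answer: $\frac{1525}{14622} \approx 0.10429$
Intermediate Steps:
$D{\left(p,R \right)} = 9 + \frac{R}{p}$ ($D{\left(p,R \right)} = \frac{R}{p} + 9 = 9 + \frac{R}{p}$)
$g{\left(s \right)} = - \frac{3}{2} + \frac{s}{2}$ ($g{\left(s \right)} = \frac{s - 3}{2} = \frac{-3 + s}{2} = - \frac{3}{2} + \frac{s}{2}$)
$\frac{-2008 + B}{2921 + g{\left(D{\left(-5,-4 \right)} \right)}} = \frac{-2008 + 2313}{2921 - \left(\frac{3}{2} - \frac{9 - \frac{4}{-5}}{2}\right)} = \frac{305}{2921 - \left(\frac{3}{2} - \frac{9 - - \frac{4}{5}}{2}\right)} = \frac{305}{2921 - \left(\frac{3}{2} - \frac{9 + \frac{4}{5}}{2}\right)} = \frac{305}{2921 + \left(- \frac{3}{2} + \frac{1}{2} \cdot \frac{49}{5}\right)} = \frac{305}{2921 + \left(- \frac{3}{2} + \frac{49}{10}\right)} = \frac{305}{2921 + \frac{17}{5}} = \frac{305}{\frac{14622}{5}} = 305 \cdot \frac{5}{14622} = \frac{1525}{14622}$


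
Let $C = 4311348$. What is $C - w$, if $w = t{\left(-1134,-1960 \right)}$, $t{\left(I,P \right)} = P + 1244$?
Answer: $4312064$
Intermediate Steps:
$t{\left(I,P \right)} = 1244 + P$
$w = -716$ ($w = 1244 - 1960 = -716$)
$C - w = 4311348 - -716 = 4311348 + 716 = 4312064$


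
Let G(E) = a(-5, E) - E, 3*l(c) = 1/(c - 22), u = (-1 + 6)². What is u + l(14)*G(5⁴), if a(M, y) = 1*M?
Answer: 205/4 ≈ 51.250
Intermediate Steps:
u = 25 (u = 5² = 25)
a(M, y) = M
l(c) = 1/(3*(-22 + c)) (l(c) = 1/(3*(c - 22)) = 1/(3*(-22 + c)))
G(E) = -5 - E
u + l(14)*G(5⁴) = 25 + (1/(3*(-22 + 14)))*(-5 - 1*5⁴) = 25 + ((⅓)/(-8))*(-5 - 1*625) = 25 + ((⅓)*(-⅛))*(-5 - 625) = 25 - 1/24*(-630) = 25 + 105/4 = 205/4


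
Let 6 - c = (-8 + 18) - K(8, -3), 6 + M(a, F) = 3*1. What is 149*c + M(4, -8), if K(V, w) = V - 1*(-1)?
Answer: 742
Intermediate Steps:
K(V, w) = 1 + V (K(V, w) = V + 1 = 1 + V)
M(a, F) = -3 (M(a, F) = -6 + 3*1 = -6 + 3 = -3)
c = 5 (c = 6 - ((-8 + 18) - (1 + 8)) = 6 - (10 - 1*9) = 6 - (10 - 9) = 6 - 1*1 = 6 - 1 = 5)
149*c + M(4, -8) = 149*5 - 3 = 745 - 3 = 742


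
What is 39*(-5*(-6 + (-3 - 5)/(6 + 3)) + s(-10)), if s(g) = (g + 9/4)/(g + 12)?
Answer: 28613/24 ≈ 1192.2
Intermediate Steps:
s(g) = (9/4 + g)/(12 + g) (s(g) = (g + 9*(¼))/(12 + g) = (g + 9/4)/(12 + g) = (9/4 + g)/(12 + g))
39*(-5*(-6 + (-3 - 5)/(6 + 3)) + s(-10)) = 39*(-5*(-6 + (-3 - 5)/(6 + 3)) + (9/4 - 10)/(12 - 10)) = 39*(-5*(-6 - 8/9) - 31/4/2) = 39*(-5*(-6 - 8*⅑) + (½)*(-31/4)) = 39*(-5*(-6 - 8/9) - 31/8) = 39*(-5*(-62/9) - 31/8) = 39*(310/9 - 31/8) = 39*(2201/72) = 28613/24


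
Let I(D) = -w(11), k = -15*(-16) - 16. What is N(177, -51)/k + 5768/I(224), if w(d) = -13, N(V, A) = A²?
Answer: 1325845/2912 ≈ 455.30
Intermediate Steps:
k = 224 (k = 240 - 16 = 224)
I(D) = 13 (I(D) = -1*(-13) = 13)
N(177, -51)/k + 5768/I(224) = (-51)²/224 + 5768/13 = 2601*(1/224) + 5768*(1/13) = 2601/224 + 5768/13 = 1325845/2912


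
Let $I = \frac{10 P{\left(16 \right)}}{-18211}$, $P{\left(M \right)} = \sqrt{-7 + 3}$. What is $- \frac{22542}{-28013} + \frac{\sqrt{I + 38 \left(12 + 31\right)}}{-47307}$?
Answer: $\frac{22542}{28013} - \frac{\sqrt{541900611314 - 364220 i}}{861507777} \approx 0.80384 + 2.8715 \cdot 10^{-10} i$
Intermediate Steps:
$P{\left(M \right)} = 2 i$ ($P{\left(M \right)} = \sqrt{-4} = 2 i$)
$I = - \frac{20 i}{18211}$ ($I = \frac{10 \cdot 2 i}{-18211} = 20 i \left(- \frac{1}{18211}\right) = - \frac{20 i}{18211} \approx - 0.0010982 i$)
$- \frac{22542}{-28013} + \frac{\sqrt{I + 38 \left(12 + 31\right)}}{-47307} = - \frac{22542}{-28013} + \frac{\sqrt{- \frac{20 i}{18211} + 38 \left(12 + 31\right)}}{-47307} = \left(-22542\right) \left(- \frac{1}{28013}\right) + \sqrt{- \frac{20 i}{18211} + 38 \cdot 43} \left(- \frac{1}{47307}\right) = \frac{22542}{28013} + \sqrt{- \frac{20 i}{18211} + 1634} \left(- \frac{1}{47307}\right) = \frac{22542}{28013} + \sqrt{1634 - \frac{20 i}{18211}} \left(- \frac{1}{47307}\right) = \frac{22542}{28013} - \frac{\sqrt{1634 - \frac{20 i}{18211}}}{47307}$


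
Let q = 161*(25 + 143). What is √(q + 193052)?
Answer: 10*√2201 ≈ 469.15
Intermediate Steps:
q = 27048 (q = 161*168 = 27048)
√(q + 193052) = √(27048 + 193052) = √220100 = 10*√2201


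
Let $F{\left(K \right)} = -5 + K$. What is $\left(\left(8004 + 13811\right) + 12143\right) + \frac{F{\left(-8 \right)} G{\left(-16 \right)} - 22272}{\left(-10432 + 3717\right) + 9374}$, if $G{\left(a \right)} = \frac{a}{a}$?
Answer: $\frac{90272037}{2659} \approx 33950.0$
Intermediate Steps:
$G{\left(a \right)} = 1$
$\left(\left(8004 + 13811\right) + 12143\right) + \frac{F{\left(-8 \right)} G{\left(-16 \right)} - 22272}{\left(-10432 + 3717\right) + 9374} = \left(\left(8004 + 13811\right) + 12143\right) + \frac{\left(-5 - 8\right) 1 - 22272}{\left(-10432 + 3717\right) + 9374} = \left(21815 + 12143\right) + \frac{\left(-13\right) 1 - 22272}{-6715 + 9374} = 33958 + \frac{-13 - 22272}{2659} = 33958 - \frac{22285}{2659} = \frac{90272037}{2659}$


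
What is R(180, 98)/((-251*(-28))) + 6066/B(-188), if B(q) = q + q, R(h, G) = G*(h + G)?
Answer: -578359/47188 ≈ -12.256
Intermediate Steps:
R(h, G) = G*(G + h)
B(q) = 2*q
R(180, 98)/((-251*(-28))) + 6066/B(-188) = (98*(98 + 180))/((-251*(-28))) + 6066/((2*(-188))) = (98*278)/7028 + 6066/(-376) = 27244*(1/7028) + 6066*(-1/376) = 973/251 - 3033/188 = -578359/47188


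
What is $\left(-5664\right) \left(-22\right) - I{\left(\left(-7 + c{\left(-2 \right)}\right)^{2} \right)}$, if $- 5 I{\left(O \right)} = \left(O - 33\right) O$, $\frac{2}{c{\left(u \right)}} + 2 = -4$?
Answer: $\frac{50556748}{405} \approx 1.2483 \cdot 10^{5}$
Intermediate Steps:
$c{\left(u \right)} = - \frac{1}{3}$ ($c{\left(u \right)} = \frac{2}{-2 - 4} = \frac{2}{-6} = 2 \left(- \frac{1}{6}\right) = - \frac{1}{3}$)
$I{\left(O \right)} = - \frac{O \left(-33 + O\right)}{5}$ ($I{\left(O \right)} = - \frac{\left(O - 33\right) O}{5} = - \frac{\left(-33 + O\right) O}{5} = - \frac{O \left(-33 + O\right)}{5}$)
$\left(-5664\right) \left(-22\right) - I{\left(\left(-7 + c{\left(-2 \right)}\right)^{2} \right)} = \left(-5664\right) \left(-22\right) - \frac{\left(-7 - \frac{1}{3}\right)^{2} \left(33 - \left(-7 - \frac{1}{3}\right)^{2}\right)}{5} = 124608 - \frac{\left(- \frac{22}{3}\right)^{2} \left(33 - \left(- \frac{22}{3}\right)^{2}\right)}{5} = 124608 - \frac{1}{5} \cdot \frac{484}{9} \left(33 - \frac{484}{9}\right) = 124608 - \frac{1}{5} \cdot \frac{484}{9} \left(- \frac{187}{9}\right) = 124608 - - \frac{90508}{405} = 124608 + \frac{90508}{405} = \frac{50556748}{405}$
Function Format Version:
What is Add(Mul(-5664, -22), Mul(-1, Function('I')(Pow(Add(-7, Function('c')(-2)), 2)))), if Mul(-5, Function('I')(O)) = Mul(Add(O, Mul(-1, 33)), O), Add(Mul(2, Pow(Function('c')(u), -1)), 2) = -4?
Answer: Rational(50556748, 405) ≈ 1.2483e+5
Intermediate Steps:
Function('c')(u) = Rational(-1, 3) (Function('c')(u) = Mul(2, Pow(Add(-2, -4), -1)) = Mul(2, Pow(-6, -1)) = Mul(2, Rational(-1, 6)) = Rational(-1, 3))
Function('I')(O) = Mul(Rational(-1, 5), O, Add(-33, O)) (Function('I')(O) = Mul(Rational(-1, 5), Mul(Add(O, Mul(-1, 33)), O)) = Mul(Rational(-1, 5), Mul(Add(O, -33), O)) = Mul(Rational(-1, 5), Mul(Add(-33, O), O)) = Mul(Rational(-1, 5), Mul(O, Add(-33, O))) = Mul(Rational(-1, 5), O, Add(-33, O)))
Add(Mul(-5664, -22), Mul(-1, Function('I')(Pow(Add(-7, Function('c')(-2)), 2)))) = Add(Mul(-5664, -22), Mul(-1, Mul(Rational(1, 5), Pow(Add(-7, Rational(-1, 3)), 2), Add(33, Mul(-1, Pow(Add(-7, Rational(-1, 3)), 2)))))) = Add(124608, Mul(-1, Mul(Rational(1, 5), Pow(Rational(-22, 3), 2), Add(33, Mul(-1, Pow(Rational(-22, 3), 2)))))) = Add(124608, Mul(-1, Mul(Rational(1, 5), Rational(484, 9), Add(33, Mul(-1, Rational(484, 9)))))) = Add(124608, Mul(-1, Mul(Rational(1, 5), Rational(484, 9), Add(33, Rational(-484, 9))))) = Add(124608, Mul(-1, Mul(Rational(1, 5), Rational(484, 9), Rational(-187, 9)))) = Add(124608, Mul(-1, Rational(-90508, 405))) = Add(124608, Rational(90508, 405)) = Rational(50556748, 405)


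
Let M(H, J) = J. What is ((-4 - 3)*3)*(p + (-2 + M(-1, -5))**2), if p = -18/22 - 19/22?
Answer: -21861/22 ≈ -993.68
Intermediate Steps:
p = -37/22 (p = -18*1/22 - 19*1/22 = -9/11 - 19/22 = -37/22 ≈ -1.6818)
((-4 - 3)*3)*(p + (-2 + M(-1, -5))**2) = ((-4 - 3)*3)*(-37/22 + (-2 - 5)**2) = (-7*3)*(-37/22 + (-7)**2) = -21*(-37/22 + 49) = -21*1041/22 = -21861/22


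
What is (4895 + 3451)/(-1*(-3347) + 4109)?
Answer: 4173/3728 ≈ 1.1194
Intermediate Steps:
(4895 + 3451)/(-1*(-3347) + 4109) = 8346/(3347 + 4109) = 8346/7456 = 8346*(1/7456) = 4173/3728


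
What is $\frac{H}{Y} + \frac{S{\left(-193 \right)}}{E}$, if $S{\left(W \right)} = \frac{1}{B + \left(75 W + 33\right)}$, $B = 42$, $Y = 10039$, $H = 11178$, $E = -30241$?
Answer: $\frac{4867688141239}{4371687345600} \approx 1.1135$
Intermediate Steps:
$S{\left(W \right)} = \frac{1}{75 + 75 W}$ ($S{\left(W \right)} = \frac{1}{42 + \left(75 W + 33\right)} = \frac{1}{42 + \left(33 + 75 W\right)} = \frac{1}{75 + 75 W}$)
$\frac{H}{Y} + \frac{S{\left(-193 \right)}}{E} = \frac{11178}{10039} + \frac{\frac{1}{75} \frac{1}{1 - 193}}{-30241} = 11178 \cdot \frac{1}{10039} + \frac{1}{75 \left(-192\right)} \left(- \frac{1}{30241}\right) = \frac{11178}{10039} + \frac{1}{75} \left(- \frac{1}{192}\right) \left(- \frac{1}{30241}\right) = \frac{11178}{10039} - - \frac{1}{435470400} = \frac{11178}{10039} + \frac{1}{435470400} = \frac{4867688141239}{4371687345600}$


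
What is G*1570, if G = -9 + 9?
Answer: 0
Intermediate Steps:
G = 0
G*1570 = 0*1570 = 0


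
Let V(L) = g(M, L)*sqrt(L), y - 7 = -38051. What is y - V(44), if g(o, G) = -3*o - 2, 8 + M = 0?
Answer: -38044 - 44*sqrt(11) ≈ -38190.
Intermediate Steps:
M = -8 (M = -8 + 0 = -8)
g(o, G) = -2 - 3*o
y = -38044 (y = 7 - 38051 = -38044)
V(L) = 22*sqrt(L) (V(L) = (-2 - 3*(-8))*sqrt(L) = (-2 + 24)*sqrt(L) = 22*sqrt(L))
y - V(44) = -38044 - 22*sqrt(44) = -38044 - 22*2*sqrt(11) = -38044 - 44*sqrt(11)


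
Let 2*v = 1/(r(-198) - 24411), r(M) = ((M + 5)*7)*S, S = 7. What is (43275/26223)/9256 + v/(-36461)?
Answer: 556653516039/3122141734482719 ≈ 0.00017829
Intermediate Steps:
r(M) = 245 + 49*M (r(M) = ((M + 5)*7)*7 = ((5 + M)*7)*7 = (35 + 7*M)*7 = 245 + 49*M)
v = -1/67736 (v = 1/(2*((245 + 49*(-198)) - 24411)) = 1/(2*((245 - 9702) - 24411)) = 1/(2*(-9457 - 24411)) = (1/2)/(-33868) = (1/2)*(-1/33868) = -1/67736 ≈ -1.4763e-5)
(43275/26223)/9256 + v/(-36461) = (43275/26223)/9256 - 1/67736/(-36461) = (43275*(1/26223))*(1/9256) - 1/67736*(-1/36461) = (14425/8741)*(1/9256) + 1/2469722296 = 14425/80906696 + 1/2469722296 = 556653516039/3122141734482719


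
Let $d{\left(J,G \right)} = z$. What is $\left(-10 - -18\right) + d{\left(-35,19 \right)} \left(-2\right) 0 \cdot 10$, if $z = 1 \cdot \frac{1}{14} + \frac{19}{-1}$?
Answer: $8$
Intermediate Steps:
$z = - \frac{265}{14}$ ($z = 1 \cdot \frac{1}{14} + 19 \left(-1\right) = \frac{1}{14} - 19 = - \frac{265}{14} \approx -18.929$)
$d{\left(J,G \right)} = - \frac{265}{14}$
$\left(-10 - -18\right) + d{\left(-35,19 \right)} \left(-2\right) 0 \cdot 10 = \left(-10 - -18\right) - \frac{265 \left(-2\right) 0 \cdot 10}{14} = \left(-10 + 18\right) - \frac{265 \cdot 0 \cdot 10}{14} = 8 - 0 = 8 + 0 = 8$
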